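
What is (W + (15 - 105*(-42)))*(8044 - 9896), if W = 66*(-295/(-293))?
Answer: -2437222740/293 ≈ -8.3182e+6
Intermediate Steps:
W = 19470/293 (W = 66*(-295*(-1/293)) = 66*(295/293) = 19470/293 ≈ 66.451)
(W + (15 - 105*(-42)))*(8044 - 9896) = (19470/293 + (15 - 105*(-42)))*(8044 - 9896) = (19470/293 + (15 + 4410))*(-1852) = (19470/293 + 4425)*(-1852) = (1315995/293)*(-1852) = -2437222740/293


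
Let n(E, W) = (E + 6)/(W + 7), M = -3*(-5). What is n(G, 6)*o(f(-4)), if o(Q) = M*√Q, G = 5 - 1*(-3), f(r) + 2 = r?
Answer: 210*I*√6/13 ≈ 39.569*I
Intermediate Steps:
f(r) = -2 + r
M = 15
G = 8 (G = 5 + 3 = 8)
o(Q) = 15*√Q
n(E, W) = (6 + E)/(7 + W)
n(G, 6)*o(f(-4)) = ((6 + 8)/(7 + 6))*(15*√(-2 - 4)) = (14/13)*(15*√(-6)) = ((1/13)*14)*(15*(I*√6)) = 14*(15*I*√6)/13 = 210*I*√6/13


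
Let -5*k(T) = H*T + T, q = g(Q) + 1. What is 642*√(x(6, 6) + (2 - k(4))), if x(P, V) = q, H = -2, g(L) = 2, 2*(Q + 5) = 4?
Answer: 642*√105/5 ≈ 1315.7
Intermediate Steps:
Q = -3 (Q = -5 + (½)*4 = -5 + 2 = -3)
q = 3 (q = 2 + 1 = 3)
x(P, V) = 3
k(T) = T/5 (k(T) = -(-2*T + T)/5 = -(-1)*T/5 = T/5)
642*√(x(6, 6) + (2 - k(4))) = 642*√(3 + (2 - 4/5)) = 642*√(3 + (2 - 1*⅘)) = 642*√(3 + (2 - ⅘)) = 642*√(3 + 6/5) = 642*√(21/5) = 642*(√105/5) = 642*√105/5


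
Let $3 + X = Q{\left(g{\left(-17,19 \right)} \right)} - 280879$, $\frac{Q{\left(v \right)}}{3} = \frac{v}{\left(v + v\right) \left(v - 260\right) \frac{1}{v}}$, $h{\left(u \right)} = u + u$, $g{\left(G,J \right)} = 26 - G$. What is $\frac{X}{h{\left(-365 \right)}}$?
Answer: $\frac{121902917}{316820} \approx 384.77$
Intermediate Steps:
$h{\left(u \right)} = 2 u$
$Q{\left(v \right)} = \frac{3 v}{-520 + 2 v}$ ($Q{\left(v \right)} = 3 \frac{v}{\left(v + v\right) \left(v - 260\right) \frac{1}{v}} = 3 \frac{v}{2 v \left(-260 + v\right) \frac{1}{v}} = 3 \frac{v}{-520 + 2 v} = \frac{3 v}{-520 + 2 v}$)
$X = - \frac{121902917}{434}$ ($X = -3 - \left(280879 - \frac{3 \left(26 - -17\right)}{2 \left(-260 + \left(26 - -17\right)\right)}\right) = -3 - \left(280879 - \frac{3 \left(26 + 17\right)}{2 \left(-260 + \left(26 + 17\right)\right)}\right) = -3 - \left(280879 - \frac{129}{2 \left(-260 + 43\right)}\right) = -3 - \left(280879 - \frac{129}{2 \left(-217\right)}\right) = -3 - \left(280879 - - \frac{129}{434}\right) = -3 - \frac{121901615}{434} = - \frac{121902917}{434} \approx -2.8088 \cdot 10^{5}$)
$\frac{X}{h{\left(-365 \right)}} = - \frac{121902917}{434 \cdot 2 \left(-365\right)} = - \frac{121902917}{434 \left(-730\right)} = \left(- \frac{121902917}{434}\right) \left(- \frac{1}{730}\right) = \frac{121902917}{316820}$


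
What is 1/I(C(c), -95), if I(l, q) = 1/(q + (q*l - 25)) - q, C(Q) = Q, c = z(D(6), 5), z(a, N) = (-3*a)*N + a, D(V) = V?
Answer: 7860/746701 ≈ 0.010526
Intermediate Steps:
z(a, N) = a - 3*N*a (z(a, N) = -3*N*a + a = a - 3*N*a)
c = -84 (c = 6*(1 - 3*5) = 6*(1 - 15) = 6*(-14) = -84)
I(l, q) = 1/(-25 + q + l*q) - q (I(l, q) = 1/(q + (l*q - 25)) - q = 1/(q + (-25 + l*q)) - q = 1/(-25 + q + l*q) - q)
1/I(C(c), -95) = 1/((1 - 1*(-95)² + 25*(-95) - 1*(-84)*(-95)²)/(-25 - 95 - 84*(-95))) = 1/((1 - 1*9025 - 2375 - 1*(-84)*9025)/(-25 - 95 + 7980)) = 1/((1 - 9025 - 2375 + 758100)/7860) = 1/((1/7860)*746701) = 1/(746701/7860) = 7860/746701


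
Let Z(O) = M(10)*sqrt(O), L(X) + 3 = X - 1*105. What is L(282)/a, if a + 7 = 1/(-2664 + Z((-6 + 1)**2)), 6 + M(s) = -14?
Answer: -480936/19349 ≈ -24.856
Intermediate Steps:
M(s) = -20 (M(s) = -6 - 14 = -20)
L(X) = -108 + X (L(X) = -3 + (X - 1*105) = -3 + (X - 105) = -3 + (-105 + X) = -108 + X)
Z(O) = -20*sqrt(O)
a = -19349/2764 (a = -7 + 1/(-2664 - 20*sqrt((-6 + 1)**2)) = -7 + 1/(-2664 - 20*sqrt((-5)**2)) = -7 + 1/(-2664 - 20*sqrt(25)) = -7 + 1/(-2664 - 20*5) = -7 + 1/(-2664 - 100) = -7 + 1/(-2764) = -7 - 1/2764 = -19349/2764 ≈ -7.0004)
L(282)/a = (-108 + 282)/(-19349/2764) = 174*(-2764/19349) = -480936/19349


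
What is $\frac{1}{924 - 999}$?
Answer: $- \frac{1}{75} \approx -0.013333$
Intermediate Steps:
$\frac{1}{924 - 999} = \frac{1}{-75} = - \frac{1}{75}$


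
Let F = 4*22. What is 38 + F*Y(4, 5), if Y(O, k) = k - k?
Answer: 38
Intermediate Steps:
F = 88
Y(O, k) = 0
38 + F*Y(4, 5) = 38 + 88*0 = 38 + 0 = 38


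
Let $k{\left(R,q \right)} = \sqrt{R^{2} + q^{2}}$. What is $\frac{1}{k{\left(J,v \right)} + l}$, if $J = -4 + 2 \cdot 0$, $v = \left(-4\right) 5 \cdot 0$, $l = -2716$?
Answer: $- \frac{1}{2712} \approx -0.00036873$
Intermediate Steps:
$v = 0$ ($v = \left(-20\right) 0 = 0$)
$J = -4$ ($J = -4 + 0 = -4$)
$\frac{1}{k{\left(J,v \right)} + l} = \frac{1}{\sqrt{\left(-4\right)^{2} + 0^{2}} - 2716} = \frac{1}{\sqrt{16 + 0} - 2716} = \frac{1}{\sqrt{16} - 2716} = \frac{1}{4 - 2716} = \frac{1}{-2712} = - \frac{1}{2712}$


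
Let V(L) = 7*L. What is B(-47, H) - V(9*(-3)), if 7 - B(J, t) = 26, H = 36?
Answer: 170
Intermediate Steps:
B(J, t) = -19 (B(J, t) = 7 - 1*26 = 7 - 26 = -19)
B(-47, H) - V(9*(-3)) = -19 - 7*9*(-3) = -19 - 7*(-27) = -19 - 1*(-189) = -19 + 189 = 170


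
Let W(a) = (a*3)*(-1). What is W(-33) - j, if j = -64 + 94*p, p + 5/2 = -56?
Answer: 5662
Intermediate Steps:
p = -117/2 (p = -5/2 - 56 = -117/2 ≈ -58.500)
W(a) = -3*a (W(a) = (3*a)*(-1) = -3*a)
j = -5563 (j = -64 + 94*(-117/2) = -64 - 5499 = -5563)
W(-33) - j = -3*(-33) - 1*(-5563) = 99 + 5563 = 5662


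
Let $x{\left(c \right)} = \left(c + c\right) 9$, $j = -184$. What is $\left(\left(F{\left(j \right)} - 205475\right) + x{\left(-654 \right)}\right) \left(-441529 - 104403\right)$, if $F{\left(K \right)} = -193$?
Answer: $118707454080$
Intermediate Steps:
$x{\left(c \right)} = 18 c$ ($x{\left(c \right)} = 2 c 9 = 18 c$)
$\left(\left(F{\left(j \right)} - 205475\right) + x{\left(-654 \right)}\right) \left(-441529 - 104403\right) = \left(\left(-193 - 205475\right) + 18 \left(-654\right)\right) \left(-441529 - 104403\right) = \left(-205668 - 11772\right) \left(-545932\right) = \left(-217440\right) \left(-545932\right) = 118707454080$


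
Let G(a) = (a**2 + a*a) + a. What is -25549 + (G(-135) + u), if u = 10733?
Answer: 21499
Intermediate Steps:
G(a) = a + 2*a**2 (G(a) = (a**2 + a**2) + a = 2*a**2 + a = a + 2*a**2)
-25549 + (G(-135) + u) = -25549 + (-135*(1 + 2*(-135)) + 10733) = -25549 + (-135*(1 - 270) + 10733) = -25549 + (-135*(-269) + 10733) = -25549 + (36315 + 10733) = -25549 + 47048 = 21499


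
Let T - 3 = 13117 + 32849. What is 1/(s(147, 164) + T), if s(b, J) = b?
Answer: 1/46116 ≈ 2.1684e-5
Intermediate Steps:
T = 45969 (T = 3 + (13117 + 32849) = 3 + 45966 = 45969)
1/(s(147, 164) + T) = 1/(147 + 45969) = 1/46116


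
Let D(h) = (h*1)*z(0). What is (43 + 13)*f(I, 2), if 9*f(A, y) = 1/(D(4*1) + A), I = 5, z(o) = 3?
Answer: 56/153 ≈ 0.36601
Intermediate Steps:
D(h) = 3*h (D(h) = (h*1)*3 = h*3 = 3*h)
f(A, y) = 1/(9*(12 + A)) (f(A, y) = 1/(9*(3*(4*1) + A)) = 1/(9*(3*4 + A)) = 1/(9*(12 + A)))
(43 + 13)*f(I, 2) = (43 + 13)*(1/(9*(12 + 5))) = 56*((1/9)/17) = 56*((1/9)*(1/17)) = 56*(1/153) = 56/153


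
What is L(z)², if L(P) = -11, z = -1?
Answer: 121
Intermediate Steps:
L(z)² = (-11)² = 121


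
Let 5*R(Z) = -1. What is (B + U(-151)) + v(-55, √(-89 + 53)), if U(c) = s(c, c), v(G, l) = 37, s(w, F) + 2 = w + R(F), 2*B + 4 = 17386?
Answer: 42874/5 ≈ 8574.8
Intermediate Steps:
B = 8691 (B = -2 + (½)*17386 = -2 + 8693 = 8691)
R(Z) = -⅕ (R(Z) = (⅕)*(-1) = -⅕)
s(w, F) = -11/5 + w (s(w, F) = -2 + (w - ⅕) = -2 + (-⅕ + w) = -11/5 + w)
U(c) = -11/5 + c
(B + U(-151)) + v(-55, √(-89 + 53)) = (8691 + (-11/5 - 151)) + 37 = (8691 - 766/5) + 37 = 42689/5 + 37 = 42874/5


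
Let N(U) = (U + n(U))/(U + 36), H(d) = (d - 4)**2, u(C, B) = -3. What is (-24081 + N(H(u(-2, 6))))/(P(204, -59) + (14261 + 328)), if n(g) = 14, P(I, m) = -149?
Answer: -1023411/613700 ≈ -1.6676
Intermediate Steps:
H(d) = (-4 + d)**2
N(U) = (14 + U)/(36 + U) (N(U) = (U + 14)/(U + 36) = (14 + U)/(36 + U))
(-24081 + N(H(u(-2, 6))))/(P(204, -59) + (14261 + 328)) = (-24081 + (14 + (-4 - 3)**2)/(36 + (-4 - 3)**2))/(-149 + (14261 + 328)) = (-24081 + (14 + (-7)**2)/(36 + (-7)**2))/(-149 + 14589) = (-24081 + (14 + 49)/(36 + 49))/14440 = (-24081 + 63/85)*(1/14440) = -2046822/85*1/14440 = -1023411/613700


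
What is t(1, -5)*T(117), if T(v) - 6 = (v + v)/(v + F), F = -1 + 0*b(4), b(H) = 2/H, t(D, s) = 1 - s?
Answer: 1395/29 ≈ 48.103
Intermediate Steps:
F = -1 (F = -1 + 0*(2/4) = -1 + 0*(2*(¼)) = -1 + 0*(½) = -1 + 0 = -1)
T(v) = 6 + 2*v/(-1 + v) (T(v) = 6 + (v + v)/(v - 1) = 6 + (2*v)/(-1 + v) = 6 + 2*v/(-1 + v))
t(1, -5)*T(117) = (1 - 1*(-5))*(2*(-3 + 4*117)/(-1 + 117)) = (1 + 5)*(2*(-3 + 468)/116) = 6*(2*(1/116)*465) = 6*(465/58) = 1395/29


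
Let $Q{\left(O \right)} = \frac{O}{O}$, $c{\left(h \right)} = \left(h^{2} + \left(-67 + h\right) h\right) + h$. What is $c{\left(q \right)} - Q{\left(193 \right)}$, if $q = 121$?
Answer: $21295$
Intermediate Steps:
$c{\left(h \right)} = h + h^{2} + h \left(-67 + h\right)$ ($c{\left(h \right)} = \left(h^{2} + h \left(-67 + h\right)\right) + h = h + h^{2} + h \left(-67 + h\right)$)
$Q{\left(O \right)} = 1$
$c{\left(q \right)} - Q{\left(193 \right)} = 2 \cdot 121 \left(-33 + 121\right) - 1 = 2 \cdot 121 \cdot 88 - 1 = 21296 - 1 = 21295$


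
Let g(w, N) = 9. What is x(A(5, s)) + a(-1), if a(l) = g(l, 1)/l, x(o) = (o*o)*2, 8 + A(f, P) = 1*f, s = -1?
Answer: 9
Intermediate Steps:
A(f, P) = -8 + f (A(f, P) = -8 + 1*f = -8 + f)
x(o) = 2*o**2 (x(o) = o**2*2 = 2*o**2)
a(l) = 9/l
x(A(5, s)) + a(-1) = 2*(-8 + 5)**2 + 9/(-1) = 2*(-3)**2 + 9*(-1) = 2*9 - 9 = 18 - 9 = 9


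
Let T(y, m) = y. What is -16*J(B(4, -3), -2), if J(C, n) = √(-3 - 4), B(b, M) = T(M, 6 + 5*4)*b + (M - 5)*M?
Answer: -16*I*√7 ≈ -42.332*I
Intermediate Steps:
B(b, M) = M*b + M*(-5 + M) (B(b, M) = M*b + (M - 5)*M = M*b + (-5 + M)*M = M*b + M*(-5 + M))
J(C, n) = I*√7 (J(C, n) = √(-7) = I*√7)
-16*J(B(4, -3), -2) = -16*I*√7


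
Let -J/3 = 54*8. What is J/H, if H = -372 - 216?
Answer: 108/49 ≈ 2.2041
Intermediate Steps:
J = -1296 (J = -162*8 = -3*432 = -1296)
H = -588
J/H = -1296/(-588) = -1296*(-1/588) = 108/49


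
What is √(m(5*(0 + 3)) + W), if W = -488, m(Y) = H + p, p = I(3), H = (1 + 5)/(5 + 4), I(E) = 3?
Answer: I*√4359/3 ≈ 22.008*I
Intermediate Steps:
H = ⅔ (H = 6/9 = 6*(⅑) = ⅔ ≈ 0.66667)
p = 3
m(Y) = 11/3 (m(Y) = ⅔ + 3 = 11/3)
√(m(5*(0 + 3)) + W) = √(11/3 - 488) = √(-1453/3) = I*√4359/3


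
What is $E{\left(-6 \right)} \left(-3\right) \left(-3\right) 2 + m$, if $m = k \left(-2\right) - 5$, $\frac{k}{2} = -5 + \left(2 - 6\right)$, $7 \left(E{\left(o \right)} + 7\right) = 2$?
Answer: $- \frac{629}{7} \approx -89.857$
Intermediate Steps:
$E{\left(o \right)} = - \frac{47}{7}$ ($E{\left(o \right)} = -7 + \frac{1}{7} \cdot 2 = -7 + \frac{2}{7} = - \frac{47}{7}$)
$k = -18$ ($k = 2 \left(-5 + \left(2 - 6\right)\right) = 2 \left(-5 - 4\right) = 2 \left(-9\right) = -18$)
$m = 31$ ($m = \left(-18\right) \left(-2\right) - 5 = 36 - 5 = 31$)
$E{\left(-6 \right)} \left(-3\right) \left(-3\right) 2 + m = - \frac{47 \left(-3\right) \left(-3\right) 2}{7} + 31 = - \frac{47 \cdot 9 \cdot 2}{7} + 31 = \left(- \frac{47}{7}\right) 18 + 31 = - \frac{846}{7} + 31 = - \frac{629}{7}$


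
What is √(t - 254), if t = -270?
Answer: 2*I*√131 ≈ 22.891*I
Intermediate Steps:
√(t - 254) = √(-270 - 254) = √(-524) = 2*I*√131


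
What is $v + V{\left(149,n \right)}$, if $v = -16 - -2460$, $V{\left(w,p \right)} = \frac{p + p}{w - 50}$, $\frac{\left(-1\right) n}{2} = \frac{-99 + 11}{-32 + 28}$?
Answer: $\frac{21988}{9} \approx 2443.1$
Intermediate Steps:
$n = -44$ ($n = - 2 \frac{-99 + 11}{-32 + 28} = - 2 \left(- \frac{88}{-4}\right) = - 2 \left(\left(-88\right) \left(- \frac{1}{4}\right)\right) = \left(-2\right) 22 = -44$)
$V{\left(w,p \right)} = \frac{2 p}{-50 + w}$
$v = 2444$ ($v = -16 + 2460 = 2444$)
$v + V{\left(149,n \right)} = 2444 + 2 \left(-44\right) \frac{1}{-50 + 149} = 2444 + 2 \left(-44\right) \frac{1}{99} = 2444 - \frac{8}{9} = \frac{21988}{9}$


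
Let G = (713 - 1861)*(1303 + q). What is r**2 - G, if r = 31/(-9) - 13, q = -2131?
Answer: -76972160/81 ≈ -9.5027e+5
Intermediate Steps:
r = -148/9 (r = 31*(-1/9) - 13 = -31/9 - 13 = -148/9 ≈ -16.444)
G = 950544 (G = (713 - 1861)*(1303 - 2131) = -1148*(-828) = 950544)
r**2 - G = (-148/9)**2 - 1*950544 = 21904/81 - 950544 = -76972160/81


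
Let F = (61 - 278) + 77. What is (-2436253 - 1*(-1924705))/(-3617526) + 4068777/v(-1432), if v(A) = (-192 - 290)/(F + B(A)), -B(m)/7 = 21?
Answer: 704054406110435/290607922 ≈ 2.4227e+6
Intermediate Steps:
B(m) = -147 (B(m) = -7*21 = -147)
F = -140 (F = -217 + 77 = -140)
v(A) = 482/287 (v(A) = (-192 - 290)/(-140 - 147) = -482/(-287) = -482*(-1/287) = 482/287)
(-2436253 - 1*(-1924705))/(-3617526) + 4068777/v(-1432) = (-2436253 - 1*(-1924705))/(-3617526) + 4068777/(482/287) = (-2436253 + 1924705)*(-1/3617526) + 4068777*(287/482) = -511548*(-1/3617526) + 1167738999/482 = 85258/602921 + 1167738999/482 = 704054406110435/290607922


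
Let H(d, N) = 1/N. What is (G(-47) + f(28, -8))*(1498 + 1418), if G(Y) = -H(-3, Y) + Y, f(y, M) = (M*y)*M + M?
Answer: 238062240/47 ≈ 5.0652e+6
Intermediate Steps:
f(y, M) = M + y*M² (f(y, M) = y*M² + M = M + y*M²)
G(Y) = Y - 1/Y (G(Y) = -1/Y + Y = Y - 1/Y)
(G(-47) + f(28, -8))*(1498 + 1418) = ((-47 - 1/(-47)) - 8*(1 - 8*28))*(1498 + 1418) = ((-47 - 1*(-1/47)) - 8*(1 - 224))*2916 = ((-47 + 1/47) - 8*(-223))*2916 = (-2208/47 + 1784)*2916 = (81640/47)*2916 = 238062240/47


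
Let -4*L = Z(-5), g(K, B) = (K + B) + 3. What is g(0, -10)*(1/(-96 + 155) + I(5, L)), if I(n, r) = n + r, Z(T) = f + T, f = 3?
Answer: -4557/118 ≈ -38.619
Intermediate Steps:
Z(T) = 3 + T
g(K, B) = 3 + B + K (g(K, B) = (B + K) + 3 = 3 + B + K)
L = 1/2 (L = -(3 - 5)/4 = -1/4*(-2) = 1/2 ≈ 0.50000)
g(0, -10)*(1/(-96 + 155) + I(5, L)) = (3 - 10 + 0)*(1/(-96 + 155) + (5 + 1/2)) = -7*(1/59 + 11/2) = -7*651/118 = -4557/118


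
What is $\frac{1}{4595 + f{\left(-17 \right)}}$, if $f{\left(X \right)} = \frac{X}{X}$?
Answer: $\frac{1}{4596} \approx 0.00021758$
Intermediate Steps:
$f{\left(X \right)} = 1$
$\frac{1}{4595 + f{\left(-17 \right)}} = \frac{1}{4595 + 1} = \frac{1}{4596}$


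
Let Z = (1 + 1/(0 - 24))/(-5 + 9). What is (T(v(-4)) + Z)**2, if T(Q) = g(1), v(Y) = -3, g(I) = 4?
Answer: 165649/9216 ≈ 17.974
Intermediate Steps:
T(Q) = 4
Z = 23/96 (Z = (1 + 1/(-24))/4 = (1 - 1/24)*(1/4) = (23/24)*(1/4) = 23/96 ≈ 0.23958)
(T(v(-4)) + Z)**2 = (4 + 23/96)**2 = (407/96)**2 = 165649/9216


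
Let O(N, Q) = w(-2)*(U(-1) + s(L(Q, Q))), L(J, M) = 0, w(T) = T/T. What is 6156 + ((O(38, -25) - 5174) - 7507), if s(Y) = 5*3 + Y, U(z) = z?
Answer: -6511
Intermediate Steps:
w(T) = 1
s(Y) = 15 + Y
O(N, Q) = 14 (O(N, Q) = 1*(-1 + (15 + 0)) = 1*(-1 + 15) = 1*14 = 14)
6156 + ((O(38, -25) - 5174) - 7507) = 6156 + ((14 - 5174) - 7507) = 6156 + (-5160 - 7507) = 6156 - 12667 = -6511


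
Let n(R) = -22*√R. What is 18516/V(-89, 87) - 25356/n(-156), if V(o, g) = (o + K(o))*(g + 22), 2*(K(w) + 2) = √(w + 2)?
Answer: -6739824/3619999 - 37032*I*√87/3619999 - 2113*I*√39/143 ≈ -1.8618 - 92.373*I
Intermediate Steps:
K(w) = -2 + √(2 + w)/2 (K(w) = -2 + √(w + 2)/2 = -2 + √(2 + w)/2)
V(o, g) = (22 + g)*(-2 + o + √(2 + o)/2) (V(o, g) = (o + (-2 + √(2 + o)/2))*(g + 22) = (-2 + o + √(2 + o)/2)*(22 + g) = (22 + g)*(-2 + o + √(2 + o)/2))
18516/V(-89, 87) - 25356/n(-156) = 18516/(-44 + 11*√(2 - 89) + 22*(-89) + 87*(-89) + (½)*87*(-4 + √(2 - 89))) - 25356*I*√39/1716 = 18516/(-44 + 11*√(-87) - 1958 - 7743 + (½)*87*(-4 + √(-87))) - 25356*I*√39/1716 = 18516/(-44 + 11*(I*√87) - 1958 - 7743 + (½)*87*(-4 + I*√87)) - 25356*I*√39/1716 = 18516/(-44 + 11*I*√87 - 1958 - 7743 + (-174 + 87*I*√87/2)) - 2113*I*√39/143 = 18516/(-9919 + 109*I*√87/2) - 2113*I*√39/143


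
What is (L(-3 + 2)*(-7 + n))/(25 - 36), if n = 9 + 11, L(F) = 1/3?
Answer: -13/33 ≈ -0.39394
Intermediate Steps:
L(F) = 1/3
n = 20
(L(-3 + 2)*(-7 + n))/(25 - 36) = ((-7 + 20)/3)/(25 - 36) = ((1/3)*13)/(-11) = -1/11*13/3 = -13/33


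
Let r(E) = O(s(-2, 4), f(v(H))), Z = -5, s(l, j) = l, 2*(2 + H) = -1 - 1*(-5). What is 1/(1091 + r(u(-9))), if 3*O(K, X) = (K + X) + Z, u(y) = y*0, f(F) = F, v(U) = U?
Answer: 3/3266 ≈ 0.00091856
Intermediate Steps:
H = 0 (H = -2 + (-1 - 1*(-5))/2 = -2 + (-1 + 5)/2 = -2 + (½)*4 = -2 + 2 = 0)
u(y) = 0
O(K, X) = -5/3 + K/3 + X/3 (O(K, X) = ((K + X) - 5)/3 = (-5 + K + X)/3 = -5/3 + K/3 + X/3)
r(E) = -7/3 (r(E) = -5/3 + (⅓)*(-2) + (⅓)*0 = -5/3 - ⅔ + 0 = -7/3)
1/(1091 + r(u(-9))) = 1/(1091 - 7/3) = 1/(3266/3) = 3/3266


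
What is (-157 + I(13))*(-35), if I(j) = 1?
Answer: 5460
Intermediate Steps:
(-157 + I(13))*(-35) = (-157 + 1)*(-35) = -156*(-35) = 5460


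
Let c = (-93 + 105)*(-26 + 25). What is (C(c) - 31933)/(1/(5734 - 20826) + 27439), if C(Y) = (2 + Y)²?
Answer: -480423636/414109387 ≈ -1.1601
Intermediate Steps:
c = -12 (c = 12*(-1) = -12)
(C(c) - 31933)/(1/(5734 - 20826) + 27439) = ((2 - 12)² - 31933)/(1/(5734 - 20826) + 27439) = ((-10)² - 31933)/(1/(-15092) + 27439) = (100 - 31933)/(-1/15092 + 27439) = -31833/414109387/15092 = -31833*15092/414109387 = -480423636/414109387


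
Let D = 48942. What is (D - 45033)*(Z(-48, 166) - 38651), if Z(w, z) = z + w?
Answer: -150625497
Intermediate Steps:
Z(w, z) = w + z
(D - 45033)*(Z(-48, 166) - 38651) = (48942 - 45033)*((-48 + 166) - 38651) = 3909*(118 - 38651) = 3909*(-38533) = -150625497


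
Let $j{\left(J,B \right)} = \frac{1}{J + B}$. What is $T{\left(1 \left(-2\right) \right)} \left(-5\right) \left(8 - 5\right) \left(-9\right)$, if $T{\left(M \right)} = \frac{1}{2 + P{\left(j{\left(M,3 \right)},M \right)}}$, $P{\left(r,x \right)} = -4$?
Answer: $- \frac{135}{2} \approx -67.5$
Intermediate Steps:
$j{\left(J,B \right)} = \frac{1}{B + J}$
$T{\left(M \right)} = - \frac{1}{2}$ ($T{\left(M \right)} = \frac{1}{2 - 4} = \frac{1}{-2} = - \frac{1}{2}$)
$T{\left(1 \left(-2\right) \right)} \left(-5\right) \left(8 - 5\right) \left(-9\right) = \left(- \frac{1}{2}\right) \left(-5\right) \left(8 - 5\right) \left(-9\right) = \frac{5 \cdot 3 \left(-9\right)}{2} = \frac{5}{2} \left(-27\right) = - \frac{135}{2}$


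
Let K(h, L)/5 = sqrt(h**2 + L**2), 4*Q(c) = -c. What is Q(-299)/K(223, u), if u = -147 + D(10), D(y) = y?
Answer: 299*sqrt(68498)/1369960 ≈ 0.057122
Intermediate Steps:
Q(c) = -c/4 (Q(c) = (-c)/4 = -c/4)
u = -137 (u = -147 + 10 = -137)
K(h, L) = 5*sqrt(L**2 + h**2) (K(h, L) = 5*sqrt(h**2 + L**2) = 5*sqrt(L**2 + h**2))
Q(-299)/K(223, u) = (-1/4*(-299))/((5*sqrt((-137)**2 + 223**2))) = 299/(4*((5*sqrt(18769 + 49729)))) = 299/(4*((5*sqrt(68498)))) = 299*(sqrt(68498)/342490)/4 = 299*sqrt(68498)/1369960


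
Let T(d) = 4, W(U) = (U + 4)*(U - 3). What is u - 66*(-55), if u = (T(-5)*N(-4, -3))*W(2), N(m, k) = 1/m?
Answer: 3636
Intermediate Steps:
W(U) = (-3 + U)*(4 + U) (W(U) = (4 + U)*(-3 + U) = (-3 + U)*(4 + U))
u = 6 (u = (4/(-4))*(-12 + 2 + 2**2) = (4*(-1/4))*(-12 + 2 + 4) = -1*(-6) = 6)
u - 66*(-55) = 6 - 66*(-55) = 6 + 3630 = 3636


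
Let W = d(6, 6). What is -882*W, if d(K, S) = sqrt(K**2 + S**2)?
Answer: -5292*sqrt(2) ≈ -7484.0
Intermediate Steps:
W = 6*sqrt(2) (W = sqrt(6**2 + 6**2) = sqrt(36 + 36) = sqrt(72) = 6*sqrt(2) ≈ 8.4853)
-882*W = -5292*sqrt(2)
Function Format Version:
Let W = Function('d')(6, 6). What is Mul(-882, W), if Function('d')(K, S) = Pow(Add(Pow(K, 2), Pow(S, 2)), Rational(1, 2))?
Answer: Mul(-5292, Pow(2, Rational(1, 2))) ≈ -7484.0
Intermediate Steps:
W = Mul(6, Pow(2, Rational(1, 2))) (W = Pow(Add(Pow(6, 2), Pow(6, 2)), Rational(1, 2)) = Pow(Add(36, 36), Rational(1, 2)) = Pow(72, Rational(1, 2)) = Mul(6, Pow(2, Rational(1, 2))) ≈ 8.4853)
Mul(-882, W) = Mul(-882, Mul(6, Pow(2, Rational(1, 2)))) = Mul(-5292, Pow(2, Rational(1, 2)))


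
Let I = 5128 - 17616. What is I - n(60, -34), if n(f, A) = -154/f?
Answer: -374563/30 ≈ -12485.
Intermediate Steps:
I = -12488
I - n(60, -34) = -12488 - (-154)/60 = -12488 - 1*(-77/30) = -12488 + 77/30 = -374563/30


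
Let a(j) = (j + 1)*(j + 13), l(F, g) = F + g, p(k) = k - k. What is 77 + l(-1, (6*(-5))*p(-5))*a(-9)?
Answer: 109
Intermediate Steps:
p(k) = 0
a(j) = (1 + j)*(13 + j)
77 + l(-1, (6*(-5))*p(-5))*a(-9) = 77 + (-1 + (6*(-5))*0)*(13 + (-9)**2 + 14*(-9)) = 77 + (-1 - 30*0)*(13 + 81 - 126) = 77 + (-1 + 0)*(-32) = 77 - 1*(-32) = 77 + 32 = 109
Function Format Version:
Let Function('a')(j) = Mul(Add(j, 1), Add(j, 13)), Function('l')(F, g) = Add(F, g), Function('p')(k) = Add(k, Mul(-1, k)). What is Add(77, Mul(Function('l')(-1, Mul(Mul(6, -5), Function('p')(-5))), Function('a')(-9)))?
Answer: 109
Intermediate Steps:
Function('p')(k) = 0
Function('a')(j) = Mul(Add(1, j), Add(13, j))
Add(77, Mul(Function('l')(-1, Mul(Mul(6, -5), Function('p')(-5))), Function('a')(-9))) = Add(77, Mul(Add(-1, Mul(Mul(6, -5), 0)), Add(13, Pow(-9, 2), Mul(14, -9)))) = Add(77, Mul(Add(-1, Mul(-30, 0)), Add(13, 81, -126))) = Add(77, Mul(Add(-1, 0), -32)) = Add(77, Mul(-1, -32)) = Add(77, 32) = 109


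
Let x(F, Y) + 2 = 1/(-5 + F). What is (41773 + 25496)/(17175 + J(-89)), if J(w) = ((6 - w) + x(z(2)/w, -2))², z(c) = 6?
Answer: 13682581869/5245169491 ≈ 2.6086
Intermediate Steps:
x(F, Y) = -2 + 1/(-5 + F)
J(w) = (6 - w + (11 - 12/w)/(-5 + 6/w))² (J(w) = ((6 - w) + (11 - 12/w)/(-5 + 6/w))² = (6 - w + (11 - 12/w)/(-5 + 6/w))²)
(41773 + 25496)/(17175 + J(-89)) = (41773 + 25496)/(17175 + (24 - 25*(-89) + 5*(-89)²)²/(-6 + 5*(-89))²) = 67269/(17175 + (24 + 2225 + 5*7921)²/(-6 - 445)²) = 67269/(17175 + (24 + 2225 + 39605)²/(-451)²) = 67269/(17175 + (1/203401)*41854²) = 67269/(17175 + (1/203401)*1751757316) = 67269/(17175 + 1751757316/203401) = 67269/(5245169491/203401) = 67269*(203401/5245169491) = 13682581869/5245169491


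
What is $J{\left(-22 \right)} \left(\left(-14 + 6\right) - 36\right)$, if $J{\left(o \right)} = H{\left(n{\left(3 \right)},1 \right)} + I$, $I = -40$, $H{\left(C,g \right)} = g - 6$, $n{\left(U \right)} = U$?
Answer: $1980$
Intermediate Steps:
$H{\left(C,g \right)} = -6 + g$
$J{\left(o \right)} = -45$ ($J{\left(o \right)} = \left(-6 + 1\right) - 40 = -5 - 40 = -45$)
$J{\left(-22 \right)} \left(\left(-14 + 6\right) - 36\right) = - 45 \left(\left(-14 + 6\right) - 36\right) = - 45 \left(-8 - 36\right) = \left(-45\right) \left(-44\right) = 1980$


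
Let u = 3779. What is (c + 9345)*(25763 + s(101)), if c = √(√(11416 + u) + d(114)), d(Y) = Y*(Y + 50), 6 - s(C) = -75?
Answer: 241512180 + 25844*√(18696 + √15195) ≈ 2.4506e+8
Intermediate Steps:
s(C) = 81 (s(C) = 6 - 1*(-75) = 6 + 75 = 81)
d(Y) = Y*(50 + Y)
c = √(18696 + √15195) (c = √(√(11416 + 3779) + 114*(50 + 114)) = √(√15195 + 114*164) = √(√15195 + 18696) = √(18696 + √15195) ≈ 137.18)
(c + 9345)*(25763 + s(101)) = (√(18696 + √15195) + 9345)*(25763 + 81) = (9345 + √(18696 + √15195))*25844 = 241512180 + 25844*√(18696 + √15195)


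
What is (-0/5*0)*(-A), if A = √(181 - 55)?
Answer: 0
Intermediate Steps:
A = 3*√14 (A = √126 = 3*√14 ≈ 11.225)
(-0/5*0)*(-A) = (-0/5*0)*(-3*√14) = (-3*0*0)*(-3*√14) = (0*0)*(-3*√14) = 0*(-3*√14) = 0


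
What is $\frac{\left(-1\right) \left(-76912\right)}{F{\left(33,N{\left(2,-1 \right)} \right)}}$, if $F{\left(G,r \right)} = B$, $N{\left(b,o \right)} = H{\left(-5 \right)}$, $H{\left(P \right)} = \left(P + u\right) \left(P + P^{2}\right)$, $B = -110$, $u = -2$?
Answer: $- \frac{3496}{5} \approx -699.2$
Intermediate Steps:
$H{\left(P \right)} = \left(-2 + P\right) \left(P + P^{2}\right)$ ($H{\left(P \right)} = \left(P - 2\right) \left(P + P^{2}\right) = \left(-2 + P\right) \left(P + P^{2}\right)$)
$N{\left(b,o \right)} = -140$ ($N{\left(b,o \right)} = - 5 \left(-2 + \left(-5\right)^{2} - -5\right) = - 5 \left(-2 + 25 + 5\right) = \left(-5\right) 28 = -140$)
$F{\left(G,r \right)} = -110$
$\frac{\left(-1\right) \left(-76912\right)}{F{\left(33,N{\left(2,-1 \right)} \right)}} = \frac{\left(-1\right) \left(-76912\right)}{-110} = 76912 \left(- \frac{1}{110}\right) = - \frac{3496}{5}$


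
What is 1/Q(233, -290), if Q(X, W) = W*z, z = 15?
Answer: -1/4350 ≈ -0.00022989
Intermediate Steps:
Q(X, W) = 15*W (Q(X, W) = W*15 = 15*W)
1/Q(233, -290) = 1/(15*(-290)) = 1/(-4350) = -1/4350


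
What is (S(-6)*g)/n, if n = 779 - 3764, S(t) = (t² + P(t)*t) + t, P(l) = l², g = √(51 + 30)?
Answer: 558/995 ≈ 0.56080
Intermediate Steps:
g = 9 (g = √81 = 9)
S(t) = t + t² + t³ (S(t) = (t² + t²*t) + t = (t² + t³) + t = t + t² + t³)
n = -2985
(S(-6)*g)/n = (-6*(1 - 6 + (-6)²)*9)/(-2985) = (-6*(1 - 6 + 36)*9)*(-1/2985) = (-6*31*9)*(-1/2985) = -186*9*(-1/2985) = -1674*(-1/2985) = 558/995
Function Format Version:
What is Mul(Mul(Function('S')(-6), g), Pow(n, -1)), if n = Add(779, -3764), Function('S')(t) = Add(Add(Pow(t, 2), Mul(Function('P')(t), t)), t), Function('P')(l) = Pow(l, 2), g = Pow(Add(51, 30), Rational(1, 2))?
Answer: Rational(558, 995) ≈ 0.56080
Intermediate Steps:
g = 9 (g = Pow(81, Rational(1, 2)) = 9)
Function('S')(t) = Add(t, Pow(t, 2), Pow(t, 3)) (Function('S')(t) = Add(Add(Pow(t, 2), Mul(Pow(t, 2), t)), t) = Add(Add(Pow(t, 2), Pow(t, 3)), t) = Add(t, Pow(t, 2), Pow(t, 3)))
n = -2985
Mul(Mul(Function('S')(-6), g), Pow(n, -1)) = Mul(Mul(Mul(-6, Add(1, -6, Pow(-6, 2))), 9), Pow(-2985, -1)) = Mul(Mul(Mul(-6, Add(1, -6, 36)), 9), Rational(-1, 2985)) = Mul(Mul(Mul(-6, 31), 9), Rational(-1, 2985)) = Mul(Mul(-186, 9), Rational(-1, 2985)) = Mul(-1674, Rational(-1, 2985)) = Rational(558, 995)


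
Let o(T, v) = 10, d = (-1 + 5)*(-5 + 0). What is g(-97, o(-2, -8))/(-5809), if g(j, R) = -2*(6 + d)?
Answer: -28/5809 ≈ -0.0048201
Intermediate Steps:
d = -20 (d = 4*(-5) = -20)
g(j, R) = 28 (g(j, R) = -2*(6 - 20) = -2*(-14) = 28)
g(-97, o(-2, -8))/(-5809) = 28/(-5809) = 28*(-1/5809) = -28/5809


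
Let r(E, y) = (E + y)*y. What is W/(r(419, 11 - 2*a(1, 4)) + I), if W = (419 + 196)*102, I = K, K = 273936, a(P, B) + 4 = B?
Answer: 31365/139333 ≈ 0.22511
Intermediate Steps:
a(P, B) = -4 + B
r(E, y) = y*(E + y)
I = 273936
W = 62730 (W = 615*102 = 62730)
W/(r(419, 11 - 2*a(1, 4)) + I) = 62730/((11 - 2*(-4 + 4))*(419 + (11 - 2*(-4 + 4))) + 273936) = 62730/((11 - 2*0)*(419 + (11 - 2*0)) + 273936) = 62730/((11 + 0)*(419 + (11 + 0)) + 273936) = 62730/(11*(419 + 11) + 273936) = 62730/(11*430 + 273936) = 62730/(4730 + 273936) = 62730/278666 = 62730*(1/278666) = 31365/139333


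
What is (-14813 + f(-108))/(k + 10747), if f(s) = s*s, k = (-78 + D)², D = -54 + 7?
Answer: -3149/26372 ≈ -0.11941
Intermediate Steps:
D = -47
k = 15625 (k = (-78 - 47)² = (-125)² = 15625)
f(s) = s²
(-14813 + f(-108))/(k + 10747) = (-14813 + (-108)²)/(15625 + 10747) = (-14813 + 11664)/26372 = -3149*1/26372 = -3149/26372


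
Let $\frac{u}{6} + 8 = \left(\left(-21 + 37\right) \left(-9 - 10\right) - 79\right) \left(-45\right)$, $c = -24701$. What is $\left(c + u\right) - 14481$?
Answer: $64180$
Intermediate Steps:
$u = 103362$ ($u = -48 + 6 \left(\left(-21 + 37\right) \left(-9 - 10\right) - 79\right) \left(-45\right) = -48 + 6 \left(16 \left(-19\right) - 79\right) \left(-45\right) = -48 + 6 \left(-304 - 79\right) \left(-45\right) = -48 + 6 \left(\left(-383\right) \left(-45\right)\right) = -48 + 6 \cdot 17235 = -48 + 103410 = 103362$)
$\left(c + u\right) - 14481 = \left(-24701 + 103362\right) - 14481 = 78661 - 14481 = 64180$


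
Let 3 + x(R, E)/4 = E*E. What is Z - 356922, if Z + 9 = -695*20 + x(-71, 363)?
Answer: 156233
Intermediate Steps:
x(R, E) = -12 + 4*E² (x(R, E) = -12 + 4*(E*E) = -12 + 4*E²)
Z = 513155 (Z = -9 + (-695*20 + (-12 + 4*363²)) = -9 + (-13900 + (-12 + 4*131769)) = -9 + (-13900 + (-12 + 527076)) = -9 + (-13900 + 527064) = -9 + 513164 = 513155)
Z - 356922 = 513155 - 356922 = 156233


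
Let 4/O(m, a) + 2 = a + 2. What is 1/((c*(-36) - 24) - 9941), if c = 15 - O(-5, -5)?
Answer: -5/52669 ≈ -9.4933e-5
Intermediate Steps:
O(m, a) = 4/a (O(m, a) = 4/(-2 + (a + 2)) = 4/(-2 + (2 + a)) = 4/a)
c = 79/5 (c = 15 - 4/(-5) = 15 - 4*(-1)/5 = 15 - 1*(-4/5) = 15 + 4/5 = 79/5 ≈ 15.800)
1/((c*(-36) - 24) - 9941) = 1/(((79/5)*(-36) - 24) - 9941) = 1/((-2844/5 - 24) - 9941) = 1/(-2964/5 - 9941) = 1/(-52669/5) = -5/52669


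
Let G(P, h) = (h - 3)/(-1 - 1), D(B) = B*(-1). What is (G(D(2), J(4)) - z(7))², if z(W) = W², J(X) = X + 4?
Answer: 10609/4 ≈ 2652.3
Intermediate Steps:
D(B) = -B
J(X) = 4 + X
G(P, h) = 3/2 - h/2 (G(P, h) = (-3 + h)/(-2) = (-3 + h)*(-½) = 3/2 - h/2)
(G(D(2), J(4)) - z(7))² = ((3/2 - (4 + 4)/2) - 1*7²)² = ((3/2 - ½*8) - 1*49)² = ((3/2 - 4) - 49)² = (-5/2 - 49)² = (-103/2)² = 10609/4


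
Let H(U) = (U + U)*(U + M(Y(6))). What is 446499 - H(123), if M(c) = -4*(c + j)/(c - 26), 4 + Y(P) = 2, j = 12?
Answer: 2911227/7 ≈ 4.1589e+5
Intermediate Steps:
Y(P) = -2 (Y(P) = -4 + 2 = -2)
M(c) = -4*(12 + c)/(-26 + c) (M(c) = -4*(c + 12)/(c - 26) = -4*(12 + c)/(-26 + c))
H(U) = 2*U*(10/7 + U) (H(U) = (U + U)*(U + 4*(-12 - 1*(-2))/(-26 - 2)) = (2*U)*(U + 4*(-12 + 2)/(-28)) = (2*U)*(U + 4*(-1/28)*(-10)) = (2*U)*(U + 10/7) = (2*U)*(10/7 + U) = 2*U*(10/7 + U))
446499 - H(123) = 446499 - 2*123*(10 + 7*123)/7 = 446499 - 2*123*(10 + 861)/7 = 446499 - 2*123*871/7 = 446499 - 1*214266/7 = 446499 - 214266/7 = 2911227/7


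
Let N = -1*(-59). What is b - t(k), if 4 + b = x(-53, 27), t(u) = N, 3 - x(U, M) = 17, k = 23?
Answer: -77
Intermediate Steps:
x(U, M) = -14 (x(U, M) = 3 - 1*17 = 3 - 17 = -14)
N = 59
t(u) = 59
b = -18 (b = -4 - 14 = -18)
b - t(k) = -18 - 1*59 = -18 - 59 = -77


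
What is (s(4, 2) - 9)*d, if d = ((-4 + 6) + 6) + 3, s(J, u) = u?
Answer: -77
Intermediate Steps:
d = 11 (d = (2 + 6) + 3 = 8 + 3 = 11)
(s(4, 2) - 9)*d = (2 - 9)*11 = -7*11 = -77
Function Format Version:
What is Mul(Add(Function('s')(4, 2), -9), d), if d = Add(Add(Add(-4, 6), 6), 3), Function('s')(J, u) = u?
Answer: -77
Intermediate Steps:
d = 11 (d = Add(Add(2, 6), 3) = Add(8, 3) = 11)
Mul(Add(Function('s')(4, 2), -9), d) = Mul(Add(2, -9), 11) = Mul(-7, 11) = -77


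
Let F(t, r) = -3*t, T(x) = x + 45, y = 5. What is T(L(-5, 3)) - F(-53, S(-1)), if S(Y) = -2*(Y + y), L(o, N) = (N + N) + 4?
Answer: -104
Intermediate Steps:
L(o, N) = 4 + 2*N (L(o, N) = 2*N + 4 = 4 + 2*N)
T(x) = 45 + x
S(Y) = -10 - 2*Y (S(Y) = -2*(Y + 5) = -2*(5 + Y) = -10 - 2*Y)
T(L(-5, 3)) - F(-53, S(-1)) = (45 + (4 + 2*3)) - (-3)*(-53) = (45 + (4 + 6)) - 1*159 = (45 + 10) - 159 = 55 - 159 = -104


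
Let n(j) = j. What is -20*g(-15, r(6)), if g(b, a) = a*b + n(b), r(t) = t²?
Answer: 11100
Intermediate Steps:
g(b, a) = b + a*b (g(b, a) = a*b + b = b + a*b)
-20*g(-15, r(6)) = -(-300)*(1 + 6²) = -(-300)*(1 + 36) = -(-300)*37 = -20*(-555) = 11100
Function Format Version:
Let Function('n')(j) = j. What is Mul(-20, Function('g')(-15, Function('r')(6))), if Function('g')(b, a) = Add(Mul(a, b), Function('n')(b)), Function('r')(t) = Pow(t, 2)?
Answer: 11100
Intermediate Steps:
Function('g')(b, a) = Add(b, Mul(a, b)) (Function('g')(b, a) = Add(Mul(a, b), b) = Add(b, Mul(a, b)))
Mul(-20, Function('g')(-15, Function('r')(6))) = Mul(-20, Mul(-15, Add(1, Pow(6, 2)))) = Mul(-20, Mul(-15, Add(1, 36))) = Mul(-20, Mul(-15, 37)) = Mul(-20, -555) = 11100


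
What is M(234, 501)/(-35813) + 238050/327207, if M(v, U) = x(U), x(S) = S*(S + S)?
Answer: -51911094588/3906088097 ≈ -13.290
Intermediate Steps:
x(S) = 2*S² (x(S) = S*(2*S) = 2*S²)
M(v, U) = 2*U²
M(234, 501)/(-35813) + 238050/327207 = (2*501²)/(-35813) + 238050/327207 = (2*251001)*(-1/35813) + 238050*(1/327207) = 502002*(-1/35813) + 79350/109069 = -502002/35813 + 79350/109069 = -51911094588/3906088097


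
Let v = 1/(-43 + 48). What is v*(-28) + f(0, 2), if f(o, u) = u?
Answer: -18/5 ≈ -3.6000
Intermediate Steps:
v = 1/5 ≈ 0.20000
v*(-28) + f(0, 2) = (1/5)*(-28) + 2 = -28/5 + 2 = -18/5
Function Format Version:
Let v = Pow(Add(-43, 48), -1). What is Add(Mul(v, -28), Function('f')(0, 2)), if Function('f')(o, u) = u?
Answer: Rational(-18, 5) ≈ -3.6000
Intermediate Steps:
v = Rational(1, 5) (v = Pow(5, -1) = Rational(1, 5) ≈ 0.20000)
Add(Mul(v, -28), Function('f')(0, 2)) = Add(Mul(Rational(1, 5), -28), 2) = Add(Rational(-28, 5), 2) = Rational(-18, 5)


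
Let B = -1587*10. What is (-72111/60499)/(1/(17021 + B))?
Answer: -82999761/60499 ≈ -1371.9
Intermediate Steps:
B = -15870
(-72111/60499)/(1/(17021 + B)) = (-72111/60499)/(1/(17021 - 15870)) = (-72111*1/60499)/(1/1151) = -72111/(60499*1/1151) = -72111/60499*1151 = -82999761/60499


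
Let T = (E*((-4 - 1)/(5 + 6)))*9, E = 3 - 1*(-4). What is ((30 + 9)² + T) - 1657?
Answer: -1811/11 ≈ -164.64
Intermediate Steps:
E = 7 (E = 3 + 4 = 7)
T = -315/11 (T = (7*((-4 - 1)/(5 + 6)))*9 = (7*(-5/11))*9 = -35/11*9 = -315/11 ≈ -28.636)
((30 + 9)² + T) - 1657 = ((30 + 9)² - 315/11) - 1657 = (39² - 315/11) - 1657 = (1521 - 315/11) - 1657 = 16416/11 - 1657 = -1811/11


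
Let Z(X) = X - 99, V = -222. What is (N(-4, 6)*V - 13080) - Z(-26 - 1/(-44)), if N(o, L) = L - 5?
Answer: -579789/44 ≈ -13177.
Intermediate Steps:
N(o, L) = -5 + L
Z(X) = -99 + X
(N(-4, 6)*V - 13080) - Z(-26 - 1/(-44)) = ((-5 + 6)*(-222) - 13080) - (-99 + (-26 - 1/(-44))) = (1*(-222) - 13080) - (-99 + (-26 - 1*(-1/44))) = (-222 - 13080) - (-99 + (-26 + 1/44)) = -13302 - (-99 - 1143/44) = -13302 - 1*(-5499/44) = -13302 + 5499/44 = -579789/44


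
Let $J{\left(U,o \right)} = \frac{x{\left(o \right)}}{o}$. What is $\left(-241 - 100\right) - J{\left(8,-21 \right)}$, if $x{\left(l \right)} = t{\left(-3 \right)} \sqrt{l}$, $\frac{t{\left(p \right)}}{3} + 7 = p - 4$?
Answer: $-341 - 2 i \sqrt{21} \approx -341.0 - 9.1651 i$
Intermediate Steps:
$t{\left(p \right)} = -33 + 3 p$ ($t{\left(p \right)} = -21 + 3 \left(p - 4\right) = -21 + 3 \left(-4 + p\right) = -21 + \left(-12 + 3 p\right) = -33 + 3 p$)
$x{\left(l \right)} = - 42 \sqrt{l}$ ($x{\left(l \right)} = \left(-33 + 3 \left(-3\right)\right) \sqrt{l} = \left(-33 - 9\right) \sqrt{l} = - 42 \sqrt{l}$)
$J{\left(U,o \right)} = - \frac{42}{\sqrt{o}}$ ($J{\left(U,o \right)} = \frac{\left(-42\right) \sqrt{o}}{o} = - \frac{42}{\sqrt{o}}$)
$\left(-241 - 100\right) - J{\left(8,-21 \right)} = \left(-241 - 100\right) - - \frac{42}{i \sqrt{21}} = \left(-241 - 100\right) - - 42 \left(- \frac{i \sqrt{21}}{21}\right) = -341 - 2 i \sqrt{21}$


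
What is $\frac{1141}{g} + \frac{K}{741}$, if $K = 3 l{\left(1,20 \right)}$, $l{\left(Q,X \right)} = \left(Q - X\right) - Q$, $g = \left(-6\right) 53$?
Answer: $- \frac{288187}{78546} \approx -3.669$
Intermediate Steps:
$g = -318$
$l{\left(Q,X \right)} = - X$
$K = -60$ ($K = 3 \left(\left(-1\right) 20\right) = 3 \left(-20\right) = -60$)
$\frac{1141}{g} + \frac{K}{741} = \frac{1141}{-318} - \frac{60}{741} = 1141 \left(- \frac{1}{318}\right) - \frac{20}{247} = - \frac{1141}{318} - \frac{20}{247} = - \frac{288187}{78546}$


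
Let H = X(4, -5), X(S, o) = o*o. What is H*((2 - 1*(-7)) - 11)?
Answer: -50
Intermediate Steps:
X(S, o) = o**2
H = 25 (H = (-5)**2 = 25)
H*((2 - 1*(-7)) - 11) = 25*((2 - 1*(-7)) - 11) = 25*((2 + 7) - 11) = 25*(9 - 11) = 25*(-2) = -50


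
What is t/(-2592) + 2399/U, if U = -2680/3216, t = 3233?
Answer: -37325413/12960 ≈ -2880.0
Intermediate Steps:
U = -5/6 (U = -2680*1/3216 = -5/6 ≈ -0.83333)
t/(-2592) + 2399/U = 3233/(-2592) + 2399/(-5/6) = 3233*(-1/2592) + 2399*(-6/5) = -3233/2592 - 14394/5 = -37325413/12960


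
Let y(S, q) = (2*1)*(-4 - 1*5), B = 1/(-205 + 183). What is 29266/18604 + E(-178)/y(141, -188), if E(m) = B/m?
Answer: 515720801/327839688 ≈ 1.5731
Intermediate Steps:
B = -1/22 (B = 1/(-22) = -1/22 ≈ -0.045455)
y(S, q) = -18 (y(S, q) = 2*(-4 - 5) = 2*(-9) = -18)
E(m) = -1/(22*m)
29266/18604 + E(-178)/y(141, -188) = 29266/18604 - 1/22/(-178)/(-18) = 29266*(1/18604) - 1/22*(-1/178)*(-1/18) = 14633/9302 + (1/3916)*(-1/18) = 14633/9302 - 1/70488 = 515720801/327839688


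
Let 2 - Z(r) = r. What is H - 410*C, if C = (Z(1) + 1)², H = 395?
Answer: -1245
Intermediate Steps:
Z(r) = 2 - r
C = 4 (C = ((2 - 1*1) + 1)² = ((2 - 1) + 1)² = (1 + 1)² = 2² = 4)
H - 410*C = 395 - 410*4 = 395 - 1640 = -1245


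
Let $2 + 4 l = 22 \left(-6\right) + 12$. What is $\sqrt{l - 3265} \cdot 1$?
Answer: $\frac{13 i \sqrt{78}}{2} \approx 57.406 i$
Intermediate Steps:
$l = - \frac{61}{2}$ ($l = - \frac{1}{2} + \frac{22 \left(-6\right) + 12}{4} = - \frac{1}{2} + \frac{-132 + 12}{4} = - \frac{1}{2} + \frac{1}{4} \left(-120\right) = - \frac{1}{2} - 30 = - \frac{61}{2} \approx -30.5$)
$\sqrt{l - 3265} \cdot 1 = \sqrt{- \frac{61}{2} - 3265} \cdot 1 = \sqrt{- \frac{6591}{2}} \cdot 1 = \frac{13 i \sqrt{78}}{2} \cdot 1 = \frac{13 i \sqrt{78}}{2}$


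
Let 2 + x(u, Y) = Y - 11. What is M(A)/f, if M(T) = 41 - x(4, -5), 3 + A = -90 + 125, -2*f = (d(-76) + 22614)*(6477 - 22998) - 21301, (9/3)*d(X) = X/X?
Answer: 59/186816351 ≈ 3.1582e-7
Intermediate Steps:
d(X) = ⅓ (d(X) = (X/X)/3 = (⅓)*1 = ⅓)
x(u, Y) = -13 + Y (x(u, Y) = -2 + (Y - 11) = -2 + (-11 + Y) = -13 + Y)
f = 186816351 (f = -((⅓ + 22614)*(6477 - 22998) - 21301)/2 = -((67843/3)*(-16521) - 21301)/2 = -(-373611401 - 21301)/2 = -½*(-373632702) = 186816351)
A = 32 (A = -3 + (-90 + 125) = -3 + 35 = 32)
M(T) = 59 (M(T) = 41 - (-13 - 5) = 41 - 1*(-18) = 41 + 18 = 59)
M(A)/f = 59/186816351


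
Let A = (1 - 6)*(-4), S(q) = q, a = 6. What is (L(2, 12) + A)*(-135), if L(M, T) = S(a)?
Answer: -3510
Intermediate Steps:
L(M, T) = 6
A = 20 (A = -5*(-4) = 20)
(L(2, 12) + A)*(-135) = (6 + 20)*(-135) = 26*(-135) = -3510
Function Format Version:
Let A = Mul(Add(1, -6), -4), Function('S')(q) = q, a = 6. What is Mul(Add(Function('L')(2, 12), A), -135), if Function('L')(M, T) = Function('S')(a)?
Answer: -3510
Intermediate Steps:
Function('L')(M, T) = 6
A = 20 (A = Mul(-5, -4) = 20)
Mul(Add(Function('L')(2, 12), A), -135) = Mul(Add(6, 20), -135) = Mul(26, -135) = -3510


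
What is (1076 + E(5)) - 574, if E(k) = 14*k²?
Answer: 852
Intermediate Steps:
(1076 + E(5)) - 574 = (1076 + 14*5²) - 574 = (1076 + 14*25) - 574 = (1076 + 350) - 574 = 1426 - 574 = 852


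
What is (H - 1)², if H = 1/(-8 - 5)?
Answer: 196/169 ≈ 1.1598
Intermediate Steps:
H = -1/13 (H = 1/(-13) = -1/13 ≈ -0.076923)
(H - 1)² = (-1/13 - 1)² = (-14/13)² = 196/169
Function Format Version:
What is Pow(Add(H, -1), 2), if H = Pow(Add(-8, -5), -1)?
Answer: Rational(196, 169) ≈ 1.1598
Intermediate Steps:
H = Rational(-1, 13) (H = Pow(-13, -1) = Rational(-1, 13) ≈ -0.076923)
Pow(Add(H, -1), 2) = Pow(Add(Rational(-1, 13), -1), 2) = Pow(Rational(-14, 13), 2) = Rational(196, 169)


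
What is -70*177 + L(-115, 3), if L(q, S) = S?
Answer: -12387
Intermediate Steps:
-70*177 + L(-115, 3) = -70*177 + 3 = -12390 + 3 = -12387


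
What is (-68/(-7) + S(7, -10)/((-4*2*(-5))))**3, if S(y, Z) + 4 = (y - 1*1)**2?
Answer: 49836032/42875 ≈ 1162.4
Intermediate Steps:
S(y, Z) = -4 + (-1 + y)**2 (S(y, Z) = -4 + (y - 1*1)**2 = -4 + (y - 1)**2 = -4 + (-1 + y)**2)
(-68/(-7) + S(7, -10)/((-4*2*(-5))))**3 = (-68/(-7) + (-4 + (-1 + 7)**2)/((-4*2*(-5))))**3 = (-68*(-1/7) + (-4 + 6**2)/((-8*(-5))))**3 = (68/7 + (-4 + 36)/40)**3 = (68/7 + 32*(1/40))**3 = (68/7 + 4/5)**3 = (368/35)**3 = 49836032/42875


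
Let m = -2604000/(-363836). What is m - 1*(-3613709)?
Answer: 328700007931/90959 ≈ 3.6137e+6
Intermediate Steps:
m = 651000/90959 (m = -2604000*(-1/363836) = 651000/90959 ≈ 7.1571)
m - 1*(-3613709) = 651000/90959 - 1*(-3613709) = 651000/90959 + 3613709 = 328700007931/90959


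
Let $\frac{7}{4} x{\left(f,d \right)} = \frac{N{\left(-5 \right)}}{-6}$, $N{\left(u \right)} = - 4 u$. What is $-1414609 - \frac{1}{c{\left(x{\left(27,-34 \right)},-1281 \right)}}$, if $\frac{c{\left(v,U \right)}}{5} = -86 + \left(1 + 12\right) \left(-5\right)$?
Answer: $- \frac{1068029794}{755} \approx -1.4146 \cdot 10^{6}$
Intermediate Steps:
$x{\left(f,d \right)} = - \frac{40}{21}$ ($x{\left(f,d \right)} = \frac{4 \frac{\left(-4\right) \left(-5\right)}{-6}}{7} = \frac{4 \cdot 20 \left(- \frac{1}{6}\right)}{7} = \frac{4}{7} \left(- \frac{10}{3}\right) = - \frac{40}{21}$)
$c{\left(v,U \right)} = -755$ ($c{\left(v,U \right)} = 5 \left(-86 + \left(1 + 12\right) \left(-5\right)\right) = 5 \left(-86 + 13 \left(-5\right)\right) = 5 \left(-86 - 65\right) = 5 \left(-151\right) = -755$)
$-1414609 - \frac{1}{c{\left(x{\left(27,-34 \right)},-1281 \right)}} = -1414609 - \frac{1}{-755} = -1414609 - - \frac{1}{755} = -1414609 + \frac{1}{755} = - \frac{1068029794}{755}$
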